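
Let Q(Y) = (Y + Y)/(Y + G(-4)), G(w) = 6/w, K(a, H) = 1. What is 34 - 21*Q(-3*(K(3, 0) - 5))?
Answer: -14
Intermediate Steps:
Q(Y) = 2*Y/(-3/2 + Y) (Q(Y) = (Y + Y)/(Y + 6/(-4)) = (2*Y)/(Y + 6*(-¼)) = (2*Y)/(Y - 3/2) = (2*Y)/(-3/2 + Y) = 2*Y/(-3/2 + Y))
34 - 21*Q(-3*(K(3, 0) - 5)) = 34 - 84*(-3*(1 - 5))/(-3 + 2*(-3*(1 - 5))) = 34 - 84*(-3*(-4))/(-3 + 2*(-3*(-4))) = 34 - 84*12/(-3 + 2*12) = 34 - 84*12/(-3 + 24) = 34 - 84*12/21 = 34 - 21*16/7 = 34 - 48 = -14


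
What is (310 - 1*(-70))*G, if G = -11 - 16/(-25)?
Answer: -19684/5 ≈ -3936.8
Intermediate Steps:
G = -259/25 (G = -11 - 16*(-1)/25 = -11 - 1*(-16/25) = -11 + 16/25 = -259/25 ≈ -10.360)
(310 - 1*(-70))*G = (310 - 1*(-70))*(-259/25) = (310 + 70)*(-259/25) = 380*(-259/25) = -19684/5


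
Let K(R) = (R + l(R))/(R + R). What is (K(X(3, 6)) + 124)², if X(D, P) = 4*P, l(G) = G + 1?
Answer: 36012001/2304 ≈ 15630.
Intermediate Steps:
l(G) = 1 + G
K(R) = (1 + 2*R)/(2*R) (K(R) = (R + (1 + R))/(R + R) = (1 + 2*R)/((2*R)) = (1 + 2*R)*(1/(2*R)) = (1 + 2*R)/(2*R))
(K(X(3, 6)) + 124)² = ((½ + 4*6)/((4*6)) + 124)² = ((½ + 24)/24 + 124)² = ((1/24)*(49/2) + 124)² = (49/48 + 124)² = (6001/48)² = 36012001/2304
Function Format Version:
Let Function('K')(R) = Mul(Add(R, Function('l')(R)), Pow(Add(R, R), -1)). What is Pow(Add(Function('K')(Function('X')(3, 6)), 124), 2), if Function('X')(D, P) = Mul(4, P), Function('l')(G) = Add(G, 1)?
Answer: Rational(36012001, 2304) ≈ 15630.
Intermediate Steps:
Function('l')(G) = Add(1, G)
Function('K')(R) = Mul(Rational(1, 2), Pow(R, -1), Add(1, Mul(2, R))) (Function('K')(R) = Mul(Add(R, Add(1, R)), Pow(Add(R, R), -1)) = Mul(Add(1, Mul(2, R)), Pow(Mul(2, R), -1)) = Mul(Add(1, Mul(2, R)), Mul(Rational(1, 2), Pow(R, -1))) = Mul(Rational(1, 2), Pow(R, -1), Add(1, Mul(2, R))))
Pow(Add(Function('K')(Function('X')(3, 6)), 124), 2) = Pow(Add(Mul(Pow(Mul(4, 6), -1), Add(Rational(1, 2), Mul(4, 6))), 124), 2) = Pow(Add(Mul(Pow(24, -1), Add(Rational(1, 2), 24)), 124), 2) = Pow(Add(Mul(Rational(1, 24), Rational(49, 2)), 124), 2) = Pow(Add(Rational(49, 48), 124), 2) = Pow(Rational(6001, 48), 2) = Rational(36012001, 2304)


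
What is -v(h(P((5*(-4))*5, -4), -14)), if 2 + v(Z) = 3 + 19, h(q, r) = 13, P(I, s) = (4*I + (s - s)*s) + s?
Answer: -20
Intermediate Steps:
P(I, s) = s + 4*I (P(I, s) = (4*I + 0*s) + s = (4*I + 0) + s = 4*I + s = s + 4*I)
v(Z) = 20 (v(Z) = -2 + (3 + 19) = -2 + 22 = 20)
-v(h(P((5*(-4))*5, -4), -14)) = -1*20 = -20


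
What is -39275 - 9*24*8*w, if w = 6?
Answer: -49643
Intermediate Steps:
-39275 - 9*24*8*w = -39275 - 9*24*8*6 = -39275 - 216*48 = -39275 - 1*10368 = -39275 - 10368 = -49643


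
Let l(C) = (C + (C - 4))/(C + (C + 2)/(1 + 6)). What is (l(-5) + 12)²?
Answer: 76729/361 ≈ 212.55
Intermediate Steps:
l(C) = (-4 + 2*C)/(2/7 + 8*C/7) (l(C) = (C + (-4 + C))/(C + (2 + C)/7) = (-4 + 2*C)/(C + (2 + C)*(⅐)) = (-4 + 2*C)/(C + (2/7 + C/7)) = (-4 + 2*C)/(2/7 + 8*C/7))
(l(-5) + 12)² = (7*(-2 - 5)/(1 + 4*(-5)) + 12)² = (7*(-7)/(1 - 20) + 12)² = (7*(-7)/(-19) + 12)² = (7*(-1/19)*(-7) + 12)² = (49/19 + 12)² = (277/19)² = 76729/361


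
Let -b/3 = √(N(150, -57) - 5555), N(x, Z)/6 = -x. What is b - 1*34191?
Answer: -34191 - 3*I*√6455 ≈ -34191.0 - 241.03*I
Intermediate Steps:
N(x, Z) = -6*x (N(x, Z) = 6*(-x) = -6*x)
b = -3*I*√6455 (b = -3*√(-6*150 - 5555) = -3*√(-900 - 5555) = -3*I*√6455 ≈ -241.03*I)
b - 1*34191 = -3*I*√6455 - 1*34191 = -3*I*√6455 - 34191 = -34191 - 3*I*√6455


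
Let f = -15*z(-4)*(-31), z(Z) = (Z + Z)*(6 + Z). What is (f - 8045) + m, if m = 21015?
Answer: 5530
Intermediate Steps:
z(Z) = 2*Z*(6 + Z) (z(Z) = (2*Z)*(6 + Z) = 2*Z*(6 + Z))
f = -7440 (f = -30*(-4)*(6 - 4)*(-31) = -30*(-4)*2*(-31) = -15*(-16)*(-31) = 240*(-31) = -7440)
(f - 8045) + m = (-7440 - 8045) + 21015 = -15485 + 21015 = 5530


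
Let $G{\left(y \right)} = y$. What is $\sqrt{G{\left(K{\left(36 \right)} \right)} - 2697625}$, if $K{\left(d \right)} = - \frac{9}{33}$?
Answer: $\frac{i \sqrt{326412658}}{11} \approx 1642.4 i$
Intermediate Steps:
$K{\left(d \right)} = - \frac{3}{11}$ ($K{\left(d \right)} = \left(-9\right) \frac{1}{33} = - \frac{3}{11}$)
$\sqrt{G{\left(K{\left(36 \right)} \right)} - 2697625} = \sqrt{- \frac{3}{11} - 2697625} = \sqrt{- \frac{29673878}{11}} = \frac{i \sqrt{326412658}}{11}$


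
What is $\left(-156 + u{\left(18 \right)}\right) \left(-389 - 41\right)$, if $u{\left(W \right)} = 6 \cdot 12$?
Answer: $36120$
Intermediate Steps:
$u{\left(W \right)} = 72$
$\left(-156 + u{\left(18 \right)}\right) \left(-389 - 41\right) = \left(-156 + 72\right) \left(-389 - 41\right) = \left(-84\right) \left(-430\right) = 36120$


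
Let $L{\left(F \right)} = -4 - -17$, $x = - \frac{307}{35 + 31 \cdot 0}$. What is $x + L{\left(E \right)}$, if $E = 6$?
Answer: $\frac{148}{35} \approx 4.2286$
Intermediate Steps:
$x = - \frac{307}{35}$ ($x = - \frac{307}{35 + 0} = - \frac{307}{35} \approx -8.7714$)
$L{\left(F \right)} = 13$ ($L{\left(F \right)} = -4 + 17 = 13$)
$x + L{\left(E \right)} = - \frac{307}{35} + 13 = \frac{148}{35}$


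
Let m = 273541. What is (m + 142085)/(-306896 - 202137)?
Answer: -415626/509033 ≈ -0.81650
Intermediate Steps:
(m + 142085)/(-306896 - 202137) = (273541 + 142085)/(-306896 - 202137) = 415626/(-509033) = 415626*(-1/509033) = -415626/509033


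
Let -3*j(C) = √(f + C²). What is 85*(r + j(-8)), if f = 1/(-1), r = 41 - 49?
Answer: -680 - 85*√7 ≈ -904.89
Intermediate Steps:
r = -8
f = -1
j(C) = -√(-1 + C²)/3
85*(r + j(-8)) = 85*(-8 - √(-1 + (-8)²)/3) = 85*(-8 - √(-1 + 64)/3) = 85*(-8 - √7) = -680 - 85*√7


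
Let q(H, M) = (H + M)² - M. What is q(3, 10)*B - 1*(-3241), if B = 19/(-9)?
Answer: 8716/3 ≈ 2905.3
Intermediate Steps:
B = -19/9 (B = 19*(-⅑) = -19/9 ≈ -2.1111)
q(3, 10)*B - 1*(-3241) = ((3 + 10)² - 1*10)*(-19/9) - 1*(-3241) = (13² - 10)*(-19/9) + 3241 = (169 - 10)*(-19/9) + 3241 = 159*(-19/9) + 3241 = -1007/3 + 3241 = 8716/3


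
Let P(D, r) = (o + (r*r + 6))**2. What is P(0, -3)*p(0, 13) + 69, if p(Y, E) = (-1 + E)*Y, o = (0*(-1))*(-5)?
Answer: 69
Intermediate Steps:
o = 0 (o = 0*(-5) = 0)
P(D, r) = (6 + r**2)**2 (P(D, r) = (0 + (r*r + 6))**2 = (0 + (r**2 + 6))**2 = (0 + (6 + r**2))**2 = (6 + r**2)**2)
p(Y, E) = Y*(-1 + E)
P(0, -3)*p(0, 13) + 69 = (6 + (-3)**2)**2*(0*(-1 + 13)) + 69 = (6 + 9)**2*(0*12) + 69 = 15**2*0 + 69 = 225*0 + 69 = 0 + 69 = 69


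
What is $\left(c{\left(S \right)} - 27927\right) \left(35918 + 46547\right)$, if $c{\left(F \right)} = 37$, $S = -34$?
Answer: $-2299948850$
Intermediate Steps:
$\left(c{\left(S \right)} - 27927\right) \left(35918 + 46547\right) = \left(37 - 27927\right) \left(35918 + 46547\right) = \left(-27890\right) 82465 = -2299948850$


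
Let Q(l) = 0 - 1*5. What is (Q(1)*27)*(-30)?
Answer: 4050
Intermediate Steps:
Q(l) = -5 (Q(l) = 0 - 5 = -5)
(Q(1)*27)*(-30) = -5*27*(-30) = -135*(-30) = 4050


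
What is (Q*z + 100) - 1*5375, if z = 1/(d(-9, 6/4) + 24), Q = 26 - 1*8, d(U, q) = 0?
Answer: -21097/4 ≈ -5274.3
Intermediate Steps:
Q = 18 (Q = 26 - 8 = 18)
z = 1/24 (z = 1/(0 + 24) = 1/24 ≈ 0.041667)
(Q*z + 100) - 1*5375 = (18*(1/24) + 100) - 1*5375 = (¾ + 100) - 5375 = 403/4 - 5375 = -21097/4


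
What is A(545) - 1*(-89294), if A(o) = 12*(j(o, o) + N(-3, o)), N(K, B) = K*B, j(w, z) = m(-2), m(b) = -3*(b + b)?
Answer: 69818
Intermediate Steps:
m(b) = -6*b
j(w, z) = 12 (j(w, z) = -6*(-2) = 12)
N(K, B) = B*K
A(o) = 144 - 36*o (A(o) = 12*(12 + o*(-3)) = 12*(12 - 3*o) = 144 - 36*o)
A(545) - 1*(-89294) = (144 - 36*545) - 1*(-89294) = (144 - 19620) + 89294 = -19476 + 89294 = 69818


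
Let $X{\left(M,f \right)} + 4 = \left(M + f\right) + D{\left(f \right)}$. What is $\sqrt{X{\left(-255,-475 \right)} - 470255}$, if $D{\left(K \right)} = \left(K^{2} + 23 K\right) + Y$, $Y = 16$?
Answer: $i \sqrt{256273} \approx 506.23 i$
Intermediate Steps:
$D{\left(K \right)} = 16 + K^{2} + 23 K$ ($D{\left(K \right)} = \left(K^{2} + 23 K\right) + 16 = 16 + K^{2} + 23 K$)
$X{\left(M,f \right)} = 12 + M + f^{2} + 24 f$ ($X{\left(M,f \right)} = -4 + \left(\left(M + f\right) + \left(16 + f^{2} + 23 f\right)\right) = -4 + \left(16 + M + f^{2} + 24 f\right) = 12 + M + f^{2} + 24 f$)
$\sqrt{X{\left(-255,-475 \right)} - 470255} = \sqrt{\left(12 - 255 + \left(-475\right)^{2} + 24 \left(-475\right)\right) - 470255} = \sqrt{\left(12 - 255 + 225625 - 11400\right) - 470255} = \sqrt{213982 - 470255} = \sqrt{-256273} = i \sqrt{256273}$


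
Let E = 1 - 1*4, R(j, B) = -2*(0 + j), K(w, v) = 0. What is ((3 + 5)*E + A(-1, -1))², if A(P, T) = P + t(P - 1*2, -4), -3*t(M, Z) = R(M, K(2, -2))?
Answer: 729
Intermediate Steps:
R(j, B) = -2*j
t(M, Z) = 2*M/3 (t(M, Z) = -(-2)*M/3 = 2*M/3)
A(P, T) = -4/3 + 5*P/3 (A(P, T) = P + 2*(P - 1*2)/3 = P + 2*(P - 2)/3 = P + 2*(-2 + P)/3 = P + (-4/3 + 2*P/3) = -4/3 + 5*P/3)
E = -3 (E = 1 - 4 = -3)
((3 + 5)*E + A(-1, -1))² = ((3 + 5)*(-3) + (-4/3 + (5/3)*(-1)))² = (8*(-3) + (-4/3 - 5/3))² = (-24 - 3)² = (-27)² = 729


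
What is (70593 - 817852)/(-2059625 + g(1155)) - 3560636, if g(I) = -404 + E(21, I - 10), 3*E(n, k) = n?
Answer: -7334987746733/2060022 ≈ -3.5606e+6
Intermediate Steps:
E(n, k) = n/3
g(I) = -397 (g(I) = -404 + (⅓)*21 = -404 + 7 = -397)
(70593 - 817852)/(-2059625 + g(1155)) - 3560636 = (70593 - 817852)/(-2059625 - 397) - 3560636 = -747259/(-2060022) - 3560636 = -747259*(-1/2060022) - 3560636 = 747259/2060022 - 3560636 = -7334987746733/2060022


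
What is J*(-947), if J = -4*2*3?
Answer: 22728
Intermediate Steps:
J = -24 (J = -8*3 = -24)
J*(-947) = -24*(-947) = 22728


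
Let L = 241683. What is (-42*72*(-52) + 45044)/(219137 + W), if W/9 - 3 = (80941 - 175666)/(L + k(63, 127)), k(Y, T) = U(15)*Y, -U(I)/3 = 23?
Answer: 16003724704/17338218193 ≈ 0.92303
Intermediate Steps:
U(I) = -69 (U(I) = -3*23 = -69)
k(Y, T) = -69*Y
W = 1851849/79112 (W = 27 + 9*((80941 - 175666)/(241683 - 69*63)) = 27 + 9*(-94725/(241683 - 4347)) = 27 + 9*(-94725/237336) = 27 + 9*(-94725*1/237336) = 27 + 9*(-31575/79112) = 27 - 284175/79112 = 1851849/79112 ≈ 23.408)
(-42*72*(-52) + 45044)/(219137 + W) = (-42*72*(-52) + 45044)/(219137 + 1851849/79112) = (-3024*(-52) + 45044)/(17338218193/79112) = (157248 + 45044)*(79112/17338218193) = 202292*(79112/17338218193) = 16003724704/17338218193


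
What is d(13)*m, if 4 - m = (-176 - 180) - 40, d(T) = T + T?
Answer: 10400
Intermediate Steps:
d(T) = 2*T
m = 400 (m = 4 - ((-176 - 180) - 40) = 4 - (-356 - 40) = 4 - 1*(-396) = 4 + 396 = 400)
d(13)*m = (2*13)*400 = 26*400 = 10400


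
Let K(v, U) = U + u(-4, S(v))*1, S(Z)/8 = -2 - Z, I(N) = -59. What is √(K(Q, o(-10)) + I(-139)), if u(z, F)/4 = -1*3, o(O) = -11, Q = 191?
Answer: I*√82 ≈ 9.0554*I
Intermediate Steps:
S(Z) = -16 - 8*Z (S(Z) = 8*(-2 - Z) = -16 - 8*Z)
u(z, F) = -12 (u(z, F) = 4*(-1*3) = 4*(-3) = -12)
K(v, U) = -12 + U (K(v, U) = U - 12*1 = U - 12 = -12 + U)
√(K(Q, o(-10)) + I(-139)) = √((-12 - 11) - 59) = √(-23 - 59) = √(-82) = I*√82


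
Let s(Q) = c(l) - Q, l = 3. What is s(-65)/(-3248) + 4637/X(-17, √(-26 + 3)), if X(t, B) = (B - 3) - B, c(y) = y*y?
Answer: -7530599/4872 ≈ -1545.7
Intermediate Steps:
c(y) = y²
s(Q) = 9 - Q (s(Q) = 3² - Q = 9 - Q)
X(t, B) = -3 (X(t, B) = (-3 + B) - B = -3)
s(-65)/(-3248) + 4637/X(-17, √(-26 + 3)) = (9 - 1*(-65))/(-3248) + 4637/(-3) = (9 + 65)*(-1/3248) + 4637*(-⅓) = 74*(-1/3248) - 4637/3 = -37/1624 - 4637/3 = -7530599/4872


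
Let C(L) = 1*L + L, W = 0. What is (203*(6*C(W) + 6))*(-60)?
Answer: -73080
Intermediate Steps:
C(L) = 2*L (C(L) = L + L = 2*L)
(203*(6*C(W) + 6))*(-60) = (203*(6*(2*0) + 6))*(-60) = (203*(6*0 + 6))*(-60) = (203*(0 + 6))*(-60) = (203*6)*(-60) = 1218*(-60) = -73080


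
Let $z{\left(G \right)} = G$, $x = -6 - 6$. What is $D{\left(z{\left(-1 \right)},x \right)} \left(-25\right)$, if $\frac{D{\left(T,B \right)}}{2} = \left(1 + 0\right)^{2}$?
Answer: $-50$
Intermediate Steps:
$x = -12$
$D{\left(T,B \right)} = 2$ ($D{\left(T,B \right)} = 2 \left(1 + 0\right)^{2} = 2 \cdot 1^{2} = 2 \cdot 1 = 2$)
$D{\left(z{\left(-1 \right)},x \right)} \left(-25\right) = 2 \left(-25\right) = -50$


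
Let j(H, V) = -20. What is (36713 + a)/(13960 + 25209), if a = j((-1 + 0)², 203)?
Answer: 36693/39169 ≈ 0.93679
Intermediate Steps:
a = -20
(36713 + a)/(13960 + 25209) = (36713 - 20)/(13960 + 25209) = 36693/39169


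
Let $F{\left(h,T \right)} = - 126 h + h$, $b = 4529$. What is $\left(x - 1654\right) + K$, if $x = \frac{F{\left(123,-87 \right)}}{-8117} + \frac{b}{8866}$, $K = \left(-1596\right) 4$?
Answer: $- \frac{578284181593}{71965322} \approx -8035.6$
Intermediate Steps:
$K = -6384$
$F{\left(h,T \right)} = - 125 h$
$x = \frac{173076643}{71965322}$ ($x = \frac{\left(-125\right) 123}{-8117} + \frac{4529}{8866} = \left(-15375\right) \left(- \frac{1}{8117}\right) + 4529 \cdot \frac{1}{8866} = \frac{15375}{8117} + \frac{4529}{8866} = \frac{173076643}{71965322} \approx 2.405$)
$\left(x - 1654\right) + K = \left(\frac{173076643}{71965322} - 1654\right) - 6384 = - \frac{118857565945}{71965322} - 6384 = - \frac{578284181593}{71965322}$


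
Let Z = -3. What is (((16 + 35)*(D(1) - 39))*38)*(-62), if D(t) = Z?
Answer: 5046552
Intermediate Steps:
D(t) = -3
(((16 + 35)*(D(1) - 39))*38)*(-62) = (((16 + 35)*(-3 - 39))*38)*(-62) = ((51*(-42))*38)*(-62) = -2142*38*(-62) = -81396*(-62) = 5046552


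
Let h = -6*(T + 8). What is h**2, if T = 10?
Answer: 11664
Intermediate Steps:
h = -108 (h = -6*(10 + 8) = -6*18 = -108)
h**2 = (-108)**2 = 11664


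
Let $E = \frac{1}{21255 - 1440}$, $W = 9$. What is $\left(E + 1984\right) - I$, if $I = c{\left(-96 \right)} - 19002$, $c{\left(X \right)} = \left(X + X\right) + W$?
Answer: $\frac{419463736}{19815} \approx 21169.0$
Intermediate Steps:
$c{\left(X \right)} = 9 + 2 X$ ($c{\left(X \right)} = \left(X + X\right) + 9 = 2 X + 9 = 9 + 2 X$)
$E = \frac{1}{19815} \approx 5.0467 \cdot 10^{-5}$
$I = -19185$ ($I = \left(9 + 2 \left(-96\right)\right) - 19002 = \left(9 - 192\right) - 19002 = -183 - 19002 = -19185$)
$\left(E + 1984\right) - I = \left(\frac{1}{19815} + 1984\right) - -19185 = \frac{39312961}{19815} + 19185 = \frac{419463736}{19815}$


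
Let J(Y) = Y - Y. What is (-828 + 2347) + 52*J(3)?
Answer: 1519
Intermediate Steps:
J(Y) = 0
(-828 + 2347) + 52*J(3) = (-828 + 2347) + 52*0 = 1519 + 0 = 1519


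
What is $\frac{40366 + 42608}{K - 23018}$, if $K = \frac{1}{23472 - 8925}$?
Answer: $- \frac{1207022778}{334842845} \approx -3.6047$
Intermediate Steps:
$K = \frac{1}{14547} \approx 6.8743 \cdot 10^{-5}$
$\frac{40366 + 42608}{K - 23018} = \frac{40366 + 42608}{\frac{1}{14547} - 23018} = \frac{82974}{- \frac{334842845}{14547}} = 82974 \left(- \frac{14547}{334842845}\right) = - \frac{1207022778}{334842845}$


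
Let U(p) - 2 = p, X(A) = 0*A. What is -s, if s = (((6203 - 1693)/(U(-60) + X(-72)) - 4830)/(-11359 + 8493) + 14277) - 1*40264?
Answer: 2159741193/83114 ≈ 25985.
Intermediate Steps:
X(A) = 0
U(p) = 2 + p
s = -2159741193/83114 (s = (((6203 - 1693)/((2 - 60) + 0) - 4830)/(-11359 + 8493) + 14277) - 1*40264 = ((4510/(-58 + 0) - 4830)/(-2866) + 14277) - 40264 = ((4510/(-58) - 4830)*(-1/2866) + 14277) - 40264 = ((4510*(-1/58) - 4830)*(-1/2866) + 14277) - 40264 = ((-2255/29 - 4830)*(-1/2866) + 14277) - 40264 = (-142325/29*(-1/2866) + 14277) - 40264 = (142325/83114 + 14277) - 40264 = 1186760903/83114 - 40264 = -2159741193/83114 ≈ -25985.)
-s = -1*(-2159741193/83114) = 2159741193/83114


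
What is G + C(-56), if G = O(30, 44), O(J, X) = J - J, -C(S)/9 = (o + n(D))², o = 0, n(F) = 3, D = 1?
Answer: -81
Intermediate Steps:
C(S) = -81 (C(S) = -9*(0 + 3)² = -9*3² = -9*9 = -81)
O(J, X) = 0
G = 0
G + C(-56) = 0 - 81 = -81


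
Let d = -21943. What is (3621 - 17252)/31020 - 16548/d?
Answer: 214213927/680671860 ≈ 0.31471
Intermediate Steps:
(3621 - 17252)/31020 - 16548/d = (3621 - 17252)/31020 - 16548/(-21943) = -13631*1/31020 - 16548*(-1/21943) = -13631/31020 + 16548/21943 = 214213927/680671860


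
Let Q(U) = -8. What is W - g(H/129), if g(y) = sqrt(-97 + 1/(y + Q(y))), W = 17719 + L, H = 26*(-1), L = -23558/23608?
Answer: 209143297/11804 - I*sqrt(205510)/46 ≈ 17718.0 - 9.855*I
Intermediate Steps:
L = -11779/11804 (L = -23558*1/23608 = -11779/11804 ≈ -0.99788)
H = -26
W = 209143297/11804 (W = 17719 - 11779/11804 = 209143297/11804 ≈ 17718.)
g(y) = sqrt(-97 + 1/(-8 + y)) (g(y) = sqrt(-97 + 1/(y - 8)) = sqrt(-97 + 1/(-8 + y)))
W - g(H/129) = 209143297/11804 - sqrt((777 - (-2522)/129)/(-8 - 26/129)) = 209143297/11804 - sqrt((777 - (-2522)/129)/(-8 - 26*1/129)) = 209143297/11804 - sqrt((777 - 97*(-26/129))/(-8 - 26/129)) = 209143297/11804 - sqrt((777 + 2522/129)/(-1058/129)) = 209143297/11804 - sqrt(-129/1058*102755/129) = 209143297/11804 - sqrt(-102755/1058) = 209143297/11804 - I*sqrt(205510)/46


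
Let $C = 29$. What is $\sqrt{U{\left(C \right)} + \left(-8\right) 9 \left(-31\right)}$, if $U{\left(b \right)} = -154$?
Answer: $\sqrt{2078} \approx 45.585$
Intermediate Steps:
$\sqrt{U{\left(C \right)} + \left(-8\right) 9 \left(-31\right)} = \sqrt{-154 + \left(-8\right) 9 \left(-31\right)} = \sqrt{-154 - -2232} = \sqrt{-154 + 2232} = \sqrt{2078}$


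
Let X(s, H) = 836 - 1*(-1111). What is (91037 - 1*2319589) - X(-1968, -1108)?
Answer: -2230499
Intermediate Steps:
X(s, H) = 1947 (X(s, H) = 836 + 1111 = 1947)
(91037 - 1*2319589) - X(-1968, -1108) = (91037 - 1*2319589) - 1*1947 = (91037 - 2319589) - 1947 = -2228552 - 1947 = -2230499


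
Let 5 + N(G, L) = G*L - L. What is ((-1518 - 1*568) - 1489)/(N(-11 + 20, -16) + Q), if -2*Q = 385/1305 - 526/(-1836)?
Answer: 190347300/7096933 ≈ 26.821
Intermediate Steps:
Q = -15481/53244 (Q = -(385/1305 - 526/(-1836))/2 = -(385*(1/1305) - 526*(-1/1836))/2 = -(77/261 + 263/918)/2 = -½*15481/26622 = -15481/53244 ≈ -0.29076)
N(G, L) = -5 - L + G*L (N(G, L) = -5 + (G*L - L) = -5 + (-L + G*L) = -5 - L + G*L)
((-1518 - 1*568) - 1489)/(N(-11 + 20, -16) + Q) = ((-1518 - 1*568) - 1489)/((-5 - 1*(-16) + (-11 + 20)*(-16)) - 15481/53244) = ((-1518 - 568) - 1489)/((-5 + 16 + 9*(-16)) - 15481/53244) = (-2086 - 1489)/((-5 + 16 - 144) - 15481/53244) = -3575/(-133 - 15481/53244) = -3575/(-7096933/53244) = -3575*(-53244/7096933) = 190347300/7096933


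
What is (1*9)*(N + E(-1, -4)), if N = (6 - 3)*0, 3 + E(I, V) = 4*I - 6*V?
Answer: 153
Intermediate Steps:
E(I, V) = -3 - 6*V + 4*I (E(I, V) = -3 + (4*I - 6*V) = -3 + (-6*V + 4*I) = -3 - 6*V + 4*I)
N = 0 (N = 3*0 = 0)
(1*9)*(N + E(-1, -4)) = (1*9)*(0 + (-3 - 6*(-4) + 4*(-1))) = 9*(0 + (-3 + 24 - 4)) = 9*(0 + 17) = 9*17 = 153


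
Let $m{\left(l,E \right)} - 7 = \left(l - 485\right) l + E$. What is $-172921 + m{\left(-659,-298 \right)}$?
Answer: $580684$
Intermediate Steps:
$m{\left(l,E \right)} = 7 + E + l \left(-485 + l\right)$ ($m{\left(l,E \right)} = 7 + \left(\left(l - 485\right) l + E\right) = 7 + \left(\left(-485 + l\right) l + E\right) = 7 + \left(l \left(-485 + l\right) + E\right) = 7 + \left(E + l \left(-485 + l\right)\right) = 7 + E + l \left(-485 + l\right)$)
$-172921 + m{\left(-659,-298 \right)} = -172921 + \left(7 - 298 + \left(-659\right)^{2} - -319615\right) = -172921 + \left(7 - 298 + 434281 + 319615\right) = -172921 + 753605 = 580684$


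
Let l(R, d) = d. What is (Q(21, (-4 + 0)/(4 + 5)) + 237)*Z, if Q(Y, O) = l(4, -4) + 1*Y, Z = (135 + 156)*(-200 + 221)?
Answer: 1552194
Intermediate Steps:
Z = 6111 (Z = 291*21 = 6111)
Q(Y, O) = -4 + Y (Q(Y, O) = -4 + 1*Y = -4 + Y)
(Q(21, (-4 + 0)/(4 + 5)) + 237)*Z = ((-4 + 21) + 237)*6111 = (17 + 237)*6111 = 254*6111 = 1552194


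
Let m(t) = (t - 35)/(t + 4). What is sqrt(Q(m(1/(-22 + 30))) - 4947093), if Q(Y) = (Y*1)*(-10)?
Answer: I*sqrt(598588023)/11 ≈ 2224.2*I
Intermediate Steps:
m(t) = (-35 + t)/(4 + t)
Q(Y) = -10*Y (Q(Y) = Y*(-10) = -10*Y)
sqrt(Q(m(1/(-22 + 30))) - 4947093) = sqrt(-10*(-35 + 1/(-22 + 30))/(4 + 1/(-22 + 30)) - 4947093) = sqrt(-10*(-35 + 1/8)/(4 + 1/8) - 4947093) = sqrt(-10*(-279)/(33/8*8) - 4947093) = sqrt(-80*(-279)/(33*8) - 4947093) = sqrt(-10*(-93/11) - 4947093) = sqrt(930/11 - 4947093) = sqrt(-54417093/11) = I*sqrt(598588023)/11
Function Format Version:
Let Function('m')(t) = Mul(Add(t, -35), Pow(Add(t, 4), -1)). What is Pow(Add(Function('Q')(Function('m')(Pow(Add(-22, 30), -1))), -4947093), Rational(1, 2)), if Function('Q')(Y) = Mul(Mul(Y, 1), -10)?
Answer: Mul(Rational(1, 11), I, Pow(598588023, Rational(1, 2))) ≈ Mul(2224.2, I)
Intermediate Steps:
Function('m')(t) = Mul(Pow(Add(4, t), -1), Add(-35, t)) (Function('m')(t) = Mul(Add(-35, t), Pow(Add(4, t), -1)) = Mul(Pow(Add(4, t), -1), Add(-35, t)))
Function('Q')(Y) = Mul(-10, Y) (Function('Q')(Y) = Mul(Y, -10) = Mul(-10, Y))
Pow(Add(Function('Q')(Function('m')(Pow(Add(-22, 30), -1))), -4947093), Rational(1, 2)) = Pow(Add(Mul(-10, Mul(Pow(Add(4, Pow(Add(-22, 30), -1)), -1), Add(-35, Pow(Add(-22, 30), -1)))), -4947093), Rational(1, 2)) = Pow(Add(Mul(-10, Mul(Pow(Add(4, Pow(8, -1)), -1), Add(-35, Pow(8, -1)))), -4947093), Rational(1, 2)) = Pow(Add(Mul(-10, Mul(Pow(Add(4, Rational(1, 8)), -1), Add(-35, Rational(1, 8)))), -4947093), Rational(1, 2)) = Pow(Add(Mul(-10, Mul(Pow(Rational(33, 8), -1), Rational(-279, 8))), -4947093), Rational(1, 2)) = Pow(Add(Mul(-10, Mul(Rational(8, 33), Rational(-279, 8))), -4947093), Rational(1, 2)) = Pow(Add(Mul(-10, Rational(-93, 11)), -4947093), Rational(1, 2)) = Pow(Add(Rational(930, 11), -4947093), Rational(1, 2)) = Pow(Rational(-54417093, 11), Rational(1, 2)) = Mul(Rational(1, 11), I, Pow(598588023, Rational(1, 2)))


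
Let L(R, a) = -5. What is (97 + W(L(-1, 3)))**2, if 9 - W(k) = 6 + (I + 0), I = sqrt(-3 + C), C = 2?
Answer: (100 - I)**2 ≈ 9999.0 - 200.0*I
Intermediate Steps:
I
W(k) = 3 - I (W(k) = 9 - (6 + (I + 0)) = 9 - (6 + I) = 9 + (-6 - I) = 3 - I)
(97 + W(L(-1, 3)))**2 = (97 + (3 - I))**2 = (100 - I)**2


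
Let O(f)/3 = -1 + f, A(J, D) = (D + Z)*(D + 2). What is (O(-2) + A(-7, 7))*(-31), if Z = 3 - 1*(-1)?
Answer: -2790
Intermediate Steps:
Z = 4 (Z = 3 + 1 = 4)
A(J, D) = (2 + D)*(4 + D) (A(J, D) = (D + 4)*(D + 2) = (4 + D)*(2 + D) = (2 + D)*(4 + D))
O(f) = -3 + 3*f (O(f) = 3*(-1 + f) = -3 + 3*f)
(O(-2) + A(-7, 7))*(-31) = ((-3 + 3*(-2)) + (8 + 7² + 6*7))*(-31) = ((-3 - 6) + (8 + 49 + 42))*(-31) = (-9 + 99)*(-31) = 90*(-31) = -2790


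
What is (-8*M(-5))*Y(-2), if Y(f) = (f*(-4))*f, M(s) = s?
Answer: -640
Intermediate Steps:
Y(f) = -4*f² (Y(f) = (-4*f)*f = -4*f²)
(-8*M(-5))*Y(-2) = (-8*(-5))*(-4*(-2)²) = 40*(-4*4) = 40*(-16) = -640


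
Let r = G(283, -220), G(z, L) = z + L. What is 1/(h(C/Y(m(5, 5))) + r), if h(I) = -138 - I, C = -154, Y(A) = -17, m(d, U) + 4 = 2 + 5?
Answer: -17/1429 ≈ -0.011896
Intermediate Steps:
m(d, U) = 3 (m(d, U) = -4 + (2 + 5) = -4 + 7 = 3)
G(z, L) = L + z
r = 63 (r = -220 + 283 = 63)
1/(h(C/Y(m(5, 5))) + r) = 1/((-138 - (-154)/(-17)) + 63) = 1/((-138 - (-154)*(-1)/17) + 63) = 1/((-138 - 1*154/17) + 63) = 1/((-138 - 154/17) + 63) = 1/(-2500/17 + 63) = 1/(-1429/17) = -17/1429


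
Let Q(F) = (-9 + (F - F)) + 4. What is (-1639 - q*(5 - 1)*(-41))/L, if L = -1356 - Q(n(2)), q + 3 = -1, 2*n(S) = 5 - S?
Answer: 2295/1351 ≈ 1.6987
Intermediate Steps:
n(S) = 5/2 - S/2 (n(S) = (5 - S)/2 = 5/2 - S/2)
q = -4 (q = -3 - 1 = -4)
Q(F) = -5 (Q(F) = (-9 + 0) + 4 = -9 + 4 = -5)
L = -1351 (L = -1356 - 1*(-5) = -1356 + 5 = -1351)
(-1639 - q*(5 - 1)*(-41))/L = (-1639 - (-4*(5 - 1))*(-41))/(-1351) = (-1639 - (-4*4)*(-41))*(-1/1351) = (-1639 - (-16)*(-41))*(-1/1351) = (-1639 - 1*656)*(-1/1351) = (-1639 - 656)*(-1/1351) = -2295*(-1/1351) = 2295/1351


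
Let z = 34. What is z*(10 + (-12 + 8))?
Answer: 204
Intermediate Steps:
z*(10 + (-12 + 8)) = 34*(10 + (-12 + 8)) = 34*(10 - 4) = 34*6 = 204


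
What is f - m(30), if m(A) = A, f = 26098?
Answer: 26068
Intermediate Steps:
f - m(30) = 26098 - 1*30 = 26098 - 30 = 26068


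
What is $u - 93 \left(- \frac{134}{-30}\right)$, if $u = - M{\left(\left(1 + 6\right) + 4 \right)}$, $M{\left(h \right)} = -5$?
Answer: $- \frac{2052}{5} \approx -410.4$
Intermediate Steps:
$u = 5$ ($u = \left(-1\right) \left(-5\right) = 5$)
$u - 93 \left(- \frac{134}{-30}\right) = 5 - 93 \left(- \frac{134}{-30}\right) = 5 - 93 \left(\left(-134\right) \left(- \frac{1}{30}\right)\right) = 5 - \frac{2077}{5} = - \frac{2052}{5}$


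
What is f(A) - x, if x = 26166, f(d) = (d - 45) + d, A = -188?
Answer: -26587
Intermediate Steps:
f(d) = -45 + 2*d (f(d) = (-45 + d) + d = -45 + 2*d)
f(A) - x = (-45 + 2*(-188)) - 1*26166 = (-45 - 376) - 26166 = -421 - 26166 = -26587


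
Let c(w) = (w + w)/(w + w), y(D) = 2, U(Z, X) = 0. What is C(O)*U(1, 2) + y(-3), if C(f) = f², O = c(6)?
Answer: 2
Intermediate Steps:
c(w) = 1 (c(w) = (2*w)/((2*w)) = (2*w)*(1/(2*w)) = 1)
O = 1
C(O)*U(1, 2) + y(-3) = 1²*0 + 2 = 1*0 + 2 = 0 + 2 = 2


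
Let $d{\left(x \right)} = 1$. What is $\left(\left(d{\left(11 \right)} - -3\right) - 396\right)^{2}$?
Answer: $153664$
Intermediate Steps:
$\left(\left(d{\left(11 \right)} - -3\right) - 396\right)^{2} = \left(\left(1 - -3\right) - 396\right)^{2} = \left(\left(1 + \left(10 - 7\right)\right) - 396\right)^{2} = \left(\left(1 + 3\right) - 396\right)^{2} = \left(4 - 396\right)^{2} = \left(-392\right)^{2} = 153664$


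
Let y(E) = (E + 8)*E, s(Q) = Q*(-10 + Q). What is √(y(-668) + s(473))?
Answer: √659879 ≈ 812.33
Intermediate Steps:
y(E) = E*(8 + E) (y(E) = (8 + E)*E = E*(8 + E))
√(y(-668) + s(473)) = √(-668*(8 - 668) + 473*(-10 + 473)) = √(-668*(-660) + 473*463) = √(440880 + 218999) = √659879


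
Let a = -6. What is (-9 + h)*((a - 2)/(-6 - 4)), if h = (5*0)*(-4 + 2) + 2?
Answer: -28/5 ≈ -5.6000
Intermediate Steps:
h = 2 (h = 0*(-2) + 2 = 0 + 2 = 2)
(-9 + h)*((a - 2)/(-6 - 4)) = (-9 + 2)*((-6 - 2)/(-6 - 4)) = -(-56)/(-10) = -(-56)*(-1)/10 = -7*4/5 = -28/5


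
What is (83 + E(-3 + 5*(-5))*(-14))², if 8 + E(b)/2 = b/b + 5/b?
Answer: 80656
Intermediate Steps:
E(b) = -14 + 10/b (E(b) = -16 + 2*(b/b + 5/b) = -16 + 2*(1 + 5/b) = -16 + (2 + 10/b) = -14 + 10/b)
(83 + E(-3 + 5*(-5))*(-14))² = (83 + (-14 + 10/(-3 + 5*(-5)))*(-14))² = (83 + (-14 + 10/(-3 - 25))*(-14))² = (83 + (-14 + 10/(-28))*(-14))² = (83 + (-14 + 10*(-1/28))*(-14))² = (83 + (-14 - 5/14)*(-14))² = (83 - 201/14*(-14))² = (83 + 201)² = 284² = 80656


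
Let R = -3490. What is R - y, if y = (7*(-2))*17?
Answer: -3252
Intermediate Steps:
y = -238 (y = -14*17 = -238)
R - y = -3490 - 1*(-238) = -3490 + 238 = -3252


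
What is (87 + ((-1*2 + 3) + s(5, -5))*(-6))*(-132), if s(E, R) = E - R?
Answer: -2772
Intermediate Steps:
(87 + ((-1*2 + 3) + s(5, -5))*(-6))*(-132) = (87 + ((-1*2 + 3) + (5 - 1*(-5)))*(-6))*(-132) = (87 + ((-2 + 3) + (5 + 5))*(-6))*(-132) = (87 + (1 + 10)*(-6))*(-132) = (87 + 11*(-6))*(-132) = (87 - 66)*(-132) = 21*(-132) = -2772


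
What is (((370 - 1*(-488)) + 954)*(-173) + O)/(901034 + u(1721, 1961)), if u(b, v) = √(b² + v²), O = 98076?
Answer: -97041361800/405927730897 + 107700*√6807362/405927730897 ≈ -0.23837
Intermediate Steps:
(((370 - 1*(-488)) + 954)*(-173) + O)/(901034 + u(1721, 1961)) = (((370 - 1*(-488)) + 954)*(-173) + 98076)/(901034 + √(1721² + 1961²)) = (((370 + 488) + 954)*(-173) + 98076)/(901034 + √(2961841 + 3845521)) = ((858 + 954)*(-173) + 98076)/(901034 + √6807362) = (1812*(-173) + 98076)/(901034 + √6807362) = (-313476 + 98076)/(901034 + √6807362) = -215400/(901034 + √6807362)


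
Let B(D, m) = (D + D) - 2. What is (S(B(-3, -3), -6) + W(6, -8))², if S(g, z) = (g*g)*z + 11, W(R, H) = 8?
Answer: 133225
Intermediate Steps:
B(D, m) = -2 + 2*D (B(D, m) = 2*D - 2 = -2 + 2*D)
S(g, z) = 11 + z*g² (S(g, z) = g²*z + 11 = z*g² + 11 = 11 + z*g²)
(S(B(-3, -3), -6) + W(6, -8))² = ((11 - 6*(-2 + 2*(-3))²) + 8)² = ((11 - 6*(-2 - 6)²) + 8)² = ((11 - 6*(-8)²) + 8)² = ((11 - 6*64) + 8)² = ((11 - 384) + 8)² = (-373 + 8)² = (-365)² = 133225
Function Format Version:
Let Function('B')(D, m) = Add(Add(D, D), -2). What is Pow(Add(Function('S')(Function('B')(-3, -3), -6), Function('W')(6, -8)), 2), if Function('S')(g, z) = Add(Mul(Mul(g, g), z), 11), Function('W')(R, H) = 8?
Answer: 133225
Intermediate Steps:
Function('B')(D, m) = Add(-2, Mul(2, D)) (Function('B')(D, m) = Add(Mul(2, D), -2) = Add(-2, Mul(2, D)))
Function('S')(g, z) = Add(11, Mul(z, Pow(g, 2))) (Function('S')(g, z) = Add(Mul(Pow(g, 2), z), 11) = Add(Mul(z, Pow(g, 2)), 11) = Add(11, Mul(z, Pow(g, 2))))
Pow(Add(Function('S')(Function('B')(-3, -3), -6), Function('W')(6, -8)), 2) = Pow(Add(Add(11, Mul(-6, Pow(Add(-2, Mul(2, -3)), 2))), 8), 2) = Pow(Add(Add(11, Mul(-6, Pow(Add(-2, -6), 2))), 8), 2) = Pow(Add(Add(11, Mul(-6, Pow(-8, 2))), 8), 2) = Pow(Add(Add(11, Mul(-6, 64)), 8), 2) = Pow(Add(Add(11, -384), 8), 2) = Pow(Add(-373, 8), 2) = Pow(-365, 2) = 133225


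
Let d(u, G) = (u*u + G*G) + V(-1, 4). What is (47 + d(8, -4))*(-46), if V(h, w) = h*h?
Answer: -5888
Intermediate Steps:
V(h, w) = h²
d(u, G) = 1 + G² + u² (d(u, G) = (u*u + G*G) + (-1)² = (u² + G²) + 1 = (G² + u²) + 1 = 1 + G² + u²)
(47 + d(8, -4))*(-46) = (47 + (1 + (-4)² + 8²))*(-46) = (47 + (1 + 16 + 64))*(-46) = (47 + 81)*(-46) = 128*(-46) = -5888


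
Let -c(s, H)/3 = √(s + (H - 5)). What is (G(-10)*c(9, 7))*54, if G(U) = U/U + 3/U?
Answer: -567*√11/5 ≈ -376.11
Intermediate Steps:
c(s, H) = -3*√(-5 + H + s) (c(s, H) = -3*√(s + (H - 5)) = -3*√(s + (-5 + H)) = -3*√(-5 + H + s))
G(U) = 1 + 3/U
(G(-10)*c(9, 7))*54 = (((3 - 10)/(-10))*(-3*√(-5 + 7 + 9)))*54 = ((-⅒*(-7))*(-3*√11))*54 = (7*(-3*√11)/10)*54 = -21*√11/10*54 = -567*√11/5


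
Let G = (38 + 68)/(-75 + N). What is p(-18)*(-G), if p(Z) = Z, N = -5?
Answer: -477/20 ≈ -23.850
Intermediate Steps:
G = -53/40 (G = (38 + 68)/(-75 - 5) = 106/(-80) = 106*(-1/80) = -53/40 ≈ -1.3250)
p(-18)*(-G) = -(-18)*(-53)/40 = -18*53/40 = -477/20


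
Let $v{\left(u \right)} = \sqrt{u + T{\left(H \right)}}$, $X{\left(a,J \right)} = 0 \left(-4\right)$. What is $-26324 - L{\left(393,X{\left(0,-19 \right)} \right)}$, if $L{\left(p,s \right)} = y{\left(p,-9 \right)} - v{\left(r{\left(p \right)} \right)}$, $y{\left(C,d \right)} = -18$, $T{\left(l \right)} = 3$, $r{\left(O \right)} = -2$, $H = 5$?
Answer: $-26305$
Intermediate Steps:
$X{\left(a,J \right)} = 0$
$v{\left(u \right)} = \sqrt{3 + u}$ ($v{\left(u \right)} = \sqrt{u + 3} = \sqrt{3 + u}$)
$L{\left(p,s \right)} = -19$ ($L{\left(p,s \right)} = -18 - \sqrt{3 - 2} = -18 - \sqrt{1} = -18 - 1 = -19$)
$-26324 - L{\left(393,X{\left(0,-19 \right)} \right)} = -26324 - -19 = -26324 + 19 = -26305$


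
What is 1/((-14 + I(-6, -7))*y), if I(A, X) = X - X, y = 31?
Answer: -1/434 ≈ -0.0023041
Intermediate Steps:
I(A, X) = 0
1/((-14 + I(-6, -7))*y) = 1/((-14 + 0)*31) = 1/(-14*31) = 1/(-434) = -1/434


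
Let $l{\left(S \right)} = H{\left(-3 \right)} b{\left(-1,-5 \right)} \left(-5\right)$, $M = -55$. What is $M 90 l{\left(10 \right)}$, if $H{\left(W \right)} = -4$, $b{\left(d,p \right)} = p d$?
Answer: $-495000$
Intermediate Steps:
$b{\left(d,p \right)} = d p$
$l{\left(S \right)} = 100$ ($l{\left(S \right)} = - 4 \left(\left(-1\right) \left(-5\right)\right) \left(-5\right) = \left(-4\right) 5 \left(-5\right) = \left(-20\right) \left(-5\right) = 100$)
$M 90 l{\left(10 \right)} = \left(-55\right) 90 \cdot 100 = \left(-4950\right) 100 = -495000$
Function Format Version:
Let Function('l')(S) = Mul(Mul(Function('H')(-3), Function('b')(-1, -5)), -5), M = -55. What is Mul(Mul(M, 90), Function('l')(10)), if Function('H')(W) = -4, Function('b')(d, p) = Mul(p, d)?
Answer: -495000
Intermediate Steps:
Function('b')(d, p) = Mul(d, p)
Function('l')(S) = 100 (Function('l')(S) = Mul(Mul(-4, Mul(-1, -5)), -5) = Mul(Mul(-4, 5), -5) = Mul(-20, -5) = 100)
Mul(Mul(M, 90), Function('l')(10)) = Mul(Mul(-55, 90), 100) = Mul(-4950, 100) = -495000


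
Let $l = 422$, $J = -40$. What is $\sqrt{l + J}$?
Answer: $\sqrt{382} \approx 19.545$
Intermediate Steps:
$\sqrt{l + J} = \sqrt{422 - 40} = \sqrt{382}$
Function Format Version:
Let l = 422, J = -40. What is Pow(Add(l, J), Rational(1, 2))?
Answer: Pow(382, Rational(1, 2)) ≈ 19.545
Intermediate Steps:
Pow(Add(l, J), Rational(1, 2)) = Pow(Add(422, -40), Rational(1, 2)) = Pow(382, Rational(1, 2))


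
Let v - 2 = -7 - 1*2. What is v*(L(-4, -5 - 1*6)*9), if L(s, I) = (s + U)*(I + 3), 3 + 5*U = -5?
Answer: -14112/5 ≈ -2822.4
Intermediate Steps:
U = -8/5 (U = -⅗ + (⅕)*(-5) = -⅗ - 1 = -8/5 ≈ -1.6000)
L(s, I) = (3 + I)*(-8/5 + s) (L(s, I) = (s - 8/5)*(I + 3) = (-8/5 + s)*(3 + I) = (3 + I)*(-8/5 + s))
v = -7 (v = 2 + (-7 - 1*2) = 2 + (-7 - 2) = 2 - 9 = -7)
v*(L(-4, -5 - 1*6)*9) = -7*(-24/5 + 3*(-4) - 8*(-5 - 1*6)/5 + (-5 - 1*6)*(-4))*9 = -7*(-24/5 - 12 - 8*(-5 - 6)/5 + (-5 - 6)*(-4))*9 = -7*(-24/5 - 12 - 8/5*(-11) - 11*(-4))*9 = -7*(-24/5 - 12 + 88/5 + 44)*9 = -1568*9/5 = -7*2016/5 = -14112/5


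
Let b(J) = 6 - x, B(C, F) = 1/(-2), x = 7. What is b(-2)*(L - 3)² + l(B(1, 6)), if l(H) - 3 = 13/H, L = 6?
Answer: -32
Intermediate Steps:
B(C, F) = -½
b(J) = -1 (b(J) = 6 - 1*7 = 6 - 7 = -1)
l(H) = 3 + 13/H
b(-2)*(L - 3)² + l(B(1, 6)) = -(6 - 3)² + (3 + 13/(-½)) = -1*3² + (3 + 13*(-2)) = -1*9 + (3 - 26) = -9 - 23 = -32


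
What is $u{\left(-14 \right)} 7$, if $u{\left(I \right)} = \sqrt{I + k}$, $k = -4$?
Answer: $21 i \sqrt{2} \approx 29.698 i$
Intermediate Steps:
$u{\left(I \right)} = \sqrt{-4 + I}$ ($u{\left(I \right)} = \sqrt{I - 4} = \sqrt{-4 + I}$)
$u{\left(-14 \right)} 7 = \sqrt{-4 - 14} \cdot 7 = \sqrt{-18} \cdot 7 = 3 i \sqrt{2} \cdot 7 = 21 i \sqrt{2}$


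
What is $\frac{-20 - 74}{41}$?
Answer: $- \frac{94}{41} \approx -2.2927$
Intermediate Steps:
$\frac{-20 - 74}{41} = \left(-94\right) \frac{1}{41} = - \frac{94}{41}$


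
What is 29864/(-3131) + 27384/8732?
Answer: -43758286/6834973 ≈ -6.4021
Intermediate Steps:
29864/(-3131) + 27384/8732 = 29864*(-1/3131) + 27384*(1/8732) = -29864/3131 + 6846/2183 = -43758286/6834973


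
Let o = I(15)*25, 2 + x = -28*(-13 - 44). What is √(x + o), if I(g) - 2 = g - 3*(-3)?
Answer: 2*√561 ≈ 47.371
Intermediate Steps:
I(g) = 11 + g (I(g) = 2 + (g - 3*(-3)) = 2 + (g + 9) = 2 + (9 + g) = 11 + g)
x = 1594 (x = -2 - 28*(-13 - 44) = -2 - 28*(-57) = -2 + 1596 = 1594)
o = 650 (o = (11 + 15)*25 = 26*25 = 650)
√(x + o) = √(1594 + 650) = √2244 = 2*√561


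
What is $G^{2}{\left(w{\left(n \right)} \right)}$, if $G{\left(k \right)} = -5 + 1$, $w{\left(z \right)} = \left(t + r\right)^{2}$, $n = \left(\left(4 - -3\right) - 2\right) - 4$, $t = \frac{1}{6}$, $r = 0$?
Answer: $16$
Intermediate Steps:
$t = \frac{1}{6} \approx 0.16667$
$n = 1$ ($n = \left(\left(4 + 3\right) - 2\right) - 4 = \left(7 - 2\right) - 4 = 5 - 4 = 1$)
$w{\left(z \right)} = \frac{1}{36}$ ($w{\left(z \right)} = \left(\frac{1}{6} + 0\right)^{2} = \left(\frac{1}{6}\right)^{2} = \frac{1}{36}$)
$G{\left(k \right)} = -4$
$G^{2}{\left(w{\left(n \right)} \right)} = \left(-4\right)^{2} = 16$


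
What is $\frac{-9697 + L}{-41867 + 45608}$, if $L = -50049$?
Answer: $- \frac{59746}{3741} \approx -15.971$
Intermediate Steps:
$\frac{-9697 + L}{-41867 + 45608} = \frac{-9697 - 50049}{-41867 + 45608} = - \frac{59746}{3741}$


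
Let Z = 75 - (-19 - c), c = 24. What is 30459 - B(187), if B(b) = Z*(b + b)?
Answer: -13673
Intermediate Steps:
Z = 118 (Z = 75 - (-19 - 1*24) = 75 - (-19 - 24) = 75 - 1*(-43) = 75 + 43 = 118)
B(b) = 236*b (B(b) = 118*(b + b) = 118*(2*b) = 236*b)
30459 - B(187) = 30459 - 236*187 = 30459 - 1*44132 = 30459 - 44132 = -13673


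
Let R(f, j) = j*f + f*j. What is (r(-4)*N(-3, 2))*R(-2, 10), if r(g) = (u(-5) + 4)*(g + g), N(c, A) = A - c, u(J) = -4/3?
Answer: 12800/3 ≈ 4266.7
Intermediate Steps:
u(J) = -4/3 (u(J) = -4*⅓ = -4/3)
R(f, j) = 2*f*j (R(f, j) = f*j + f*j = 2*f*j)
r(g) = 16*g/3 (r(g) = (-4/3 + 4)*(g + g) = 8*(2*g)/3 = 16*g/3)
(r(-4)*N(-3, 2))*R(-2, 10) = (((16/3)*(-4))*(2 - 1*(-3)))*(2*(-2)*10) = -64*(2 + 3)/3*(-40) = -64/3*5*(-40) = -320/3*(-40) = 12800/3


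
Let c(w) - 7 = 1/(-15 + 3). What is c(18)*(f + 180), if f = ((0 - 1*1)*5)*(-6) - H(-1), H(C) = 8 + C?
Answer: 16849/12 ≈ 1404.1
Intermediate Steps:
c(w) = 83/12 (c(w) = 7 + 1/(-15 + 3) = 7 + 1/(-12) = 7 - 1/12 = 83/12)
f = 23 (f = ((0 - 1*1)*5)*(-6) - (8 - 1) = ((0 - 1)*5)*(-6) - 1*7 = -1*5*(-6) - 7 = -5*(-6) - 7 = 30 - 7 = 23)
c(18)*(f + 180) = 83*(23 + 180)/12 = (83/12)*203 = 16849/12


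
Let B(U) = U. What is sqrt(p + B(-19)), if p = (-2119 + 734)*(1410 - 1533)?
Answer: 4*sqrt(10646) ≈ 412.72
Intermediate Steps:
p = 170355 (p = -1385*(-123) = 170355)
sqrt(p + B(-19)) = sqrt(170355 - 19) = sqrt(170336) = 4*sqrt(10646)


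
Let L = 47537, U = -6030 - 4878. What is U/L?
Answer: -10908/47537 ≈ -0.22946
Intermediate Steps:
U = -10908
U/L = -10908/47537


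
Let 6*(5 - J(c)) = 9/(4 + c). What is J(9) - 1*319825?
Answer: -8315323/26 ≈ -3.1982e+5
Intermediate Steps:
J(c) = 5 - 3/(2*(4 + c))
J(9) - 1*319825 = (37 + 10*9)/(2*(4 + 9)) - 1*319825 = (½)*(37 + 90)/13 - 319825 = (½)*(1/13)*127 - 319825 = 127/26 - 319825 = -8315323/26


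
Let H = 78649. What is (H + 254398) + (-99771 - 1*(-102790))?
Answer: 336066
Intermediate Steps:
(H + 254398) + (-99771 - 1*(-102790)) = (78649 + 254398) + (-99771 - 1*(-102790)) = 333047 + (-99771 + 102790) = 333047 + 3019 = 336066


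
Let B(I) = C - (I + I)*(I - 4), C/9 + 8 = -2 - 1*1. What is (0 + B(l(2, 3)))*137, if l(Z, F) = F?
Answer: -12741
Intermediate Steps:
C = -99 (C = -72 + 9*(-2 - 1*1) = -72 + 9*(-2 - 1) = -72 + 9*(-3) = -72 - 27 = -99)
B(I) = -99 - 2*I*(-4 + I) (B(I) = -99 - (I + I)*(I - 4) = -99 - 2*I*(-4 + I))
(0 + B(l(2, 3)))*137 = (0 + (-99 - 2*3² + 8*3))*137 = (0 + (-99 - 2*9 + 24))*137 = (0 + (-99 - 18 + 24))*137 = (0 - 93)*137 = -93*137 = -12741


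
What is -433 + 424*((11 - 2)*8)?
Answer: 30095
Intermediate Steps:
-433 + 424*((11 - 2)*8) = -433 + 424*(9*8) = -433 + 424*72 = -433 + 30528 = 30095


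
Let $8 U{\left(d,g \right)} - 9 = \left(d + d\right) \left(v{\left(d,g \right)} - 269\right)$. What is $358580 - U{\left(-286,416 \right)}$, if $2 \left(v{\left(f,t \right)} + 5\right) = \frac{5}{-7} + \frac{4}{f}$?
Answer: $\frac{18981863}{56} \approx 3.3896 \cdot 10^{5}$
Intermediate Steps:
$v{\left(f,t \right)} = - \frac{75}{14} + \frac{2}{f}$ ($v{\left(f,t \right)} = -5 + \frac{\frac{5}{-7} + \frac{4}{f}}{2} = -5 + \frac{5 \left(- \frac{1}{7}\right) + \frac{4}{f}}{2} = -5 + \frac{- \frac{5}{7} + \frac{4}{f}}{2} = -5 - \left(\frac{5}{14} - \frac{2}{f}\right) = - \frac{75}{14} + \frac{2}{f}$)
$U{\left(d,g \right)} = \frac{9}{8} + \frac{d \left(- \frac{3841}{14} + \frac{2}{d}\right)}{4}$ ($U{\left(d,g \right)} = \frac{9}{8} + \frac{\left(d + d\right) \left(\left(- \frac{75}{14} + \frac{2}{d}\right) - 269\right)}{8} = \frac{9}{8} + \frac{2 d \left(- \frac{3841}{14} + \frac{2}{d}\right)}{8} = \frac{9}{8} + \frac{d \left(- \frac{3841}{14} + \frac{2}{d}\right)}{4}$)
$358580 - U{\left(-286,416 \right)} = 358580 - \left(\frac{13}{8} - - \frac{549263}{28}\right) = 358580 - \left(\frac{13}{8} + \frac{549263}{28}\right) = 358580 - \frac{1098617}{56} = \frac{18981863}{56}$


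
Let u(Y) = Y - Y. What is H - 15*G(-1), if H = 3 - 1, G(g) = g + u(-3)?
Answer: 17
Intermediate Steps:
u(Y) = 0
G(g) = g (G(g) = g + 0 = g)
H = 2
H - 15*G(-1) = 2 - 15*(-1) = 2 + 15 = 17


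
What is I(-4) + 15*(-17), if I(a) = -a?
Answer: -251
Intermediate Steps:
I(-4) + 15*(-17) = -1*(-4) + 15*(-17) = 4 - 255 = -251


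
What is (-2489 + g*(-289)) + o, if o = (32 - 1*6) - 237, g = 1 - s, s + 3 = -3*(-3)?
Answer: -1255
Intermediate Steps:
s = 6 (s = -3 - 3*(-3) = -3 + 9 = 6)
g = -5 (g = 1 - 1*6 = 1 - 6 = -5)
o = -211 (o = (32 - 6) - 237 = 26 - 237 = -211)
(-2489 + g*(-289)) + o = (-2489 - 5*(-289)) - 211 = (-2489 + 1445) - 211 = -1044 - 211 = -1255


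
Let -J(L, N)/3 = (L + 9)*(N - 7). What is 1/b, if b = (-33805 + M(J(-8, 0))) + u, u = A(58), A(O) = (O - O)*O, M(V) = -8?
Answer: -1/33813 ≈ -2.9574e-5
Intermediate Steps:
J(L, N) = -3*(-7 + N)*(9 + L) (J(L, N) = -3*(L + 9)*(N - 7) = -3*(9 + L)*(-7 + N) = -3*(-7 + N)*(9 + L))
A(O) = 0 (A(O) = 0*O = 0)
u = 0
b = -33813 (b = (-33805 - 8) + 0 = -33813 + 0 = -33813)
1/b = 1/(-33813) = -1/33813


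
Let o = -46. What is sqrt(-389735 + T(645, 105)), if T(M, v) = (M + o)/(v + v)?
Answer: I*sqrt(17187187710)/210 ≈ 624.29*I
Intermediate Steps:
T(M, v) = (-46 + M)/(2*v) (T(M, v) = (M - 46)/(v + v) = (-46 + M)/((2*v)) = (-46 + M)*(1/(2*v)) = (-46 + M)/(2*v))
sqrt(-389735 + T(645, 105)) = sqrt(-389735 + (1/2)*(-46 + 645)/105) = sqrt(-389735 + (1/2)*(1/105)*599) = sqrt(-389735 + 599/210) = sqrt(-81843751/210) = I*sqrt(17187187710)/210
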